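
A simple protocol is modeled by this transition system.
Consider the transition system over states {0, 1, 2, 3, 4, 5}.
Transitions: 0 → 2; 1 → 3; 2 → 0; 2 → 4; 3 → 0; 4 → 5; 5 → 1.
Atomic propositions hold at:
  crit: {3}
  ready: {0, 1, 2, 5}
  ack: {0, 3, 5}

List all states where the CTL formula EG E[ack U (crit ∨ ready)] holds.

Sat(crit ∨ ready) = {0, 1, 2, 3, 5}
E[ack U (crit ∨ ready)]: least fixpoint, start Z0 = Sat((crit ∨ ready)) = {0, 1, 2, 3, 5}, add states in Sat(ack) with some successor in Z. Already a fixed point.
Sat(E[ack U (crit ∨ ready)]) = {0, 1, 2, 3, 5}
EG E[ack U (crit ∨ ready)]: greatest fixpoint, start Z0 = {0, 1, 2, 3, 5}, keep only states in Sat with some successor in Z. Already a fixed point.
Sat(EG E[ack U (crit ∨ ready)]) = {0, 1, 2, 3, 5}

{0, 1, 2, 3, 5}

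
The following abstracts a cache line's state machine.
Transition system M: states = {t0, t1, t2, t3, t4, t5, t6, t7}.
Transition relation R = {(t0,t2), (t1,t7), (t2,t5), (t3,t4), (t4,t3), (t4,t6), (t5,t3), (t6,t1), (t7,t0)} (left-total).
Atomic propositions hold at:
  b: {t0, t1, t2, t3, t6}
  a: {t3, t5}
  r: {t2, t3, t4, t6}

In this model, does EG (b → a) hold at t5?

Yes

Sat(b → a) = {t3, t4, t5, t7}
EG (b → a): greatest fixpoint, start Z0 = {t3, t4, t5, t7}, keep only states in Sat with some successor in Z. Z1 = {t3, t4, t5}; fixed.
Sat(EG (b → a)) = {t3, t4, t5}
t5 ∈ Sat(EG (b → a)) = {t3, t4, t5}, so the formula holds at t5.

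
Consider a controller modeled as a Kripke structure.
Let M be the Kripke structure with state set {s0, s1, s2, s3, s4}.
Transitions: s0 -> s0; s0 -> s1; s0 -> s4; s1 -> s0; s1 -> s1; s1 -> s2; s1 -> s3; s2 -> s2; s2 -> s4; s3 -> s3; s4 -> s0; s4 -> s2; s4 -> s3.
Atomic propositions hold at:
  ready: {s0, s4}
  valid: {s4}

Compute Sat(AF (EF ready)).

{s0, s1, s2, s4}

EF ready: least fixpoint, start Z0 = {s0, s4}, add states with some successor in Z. Z1 = {s0, s1, s2, s4}; fixed.
Sat(EF ready) = {s0, s1, s2, s4}
AF (EF ready): least fixpoint, start Z0 = {s0, s1, s2, s4}, add states with every successor in Z. Already a fixed point.
Sat(AF (EF ready)) = {s0, s1, s2, s4}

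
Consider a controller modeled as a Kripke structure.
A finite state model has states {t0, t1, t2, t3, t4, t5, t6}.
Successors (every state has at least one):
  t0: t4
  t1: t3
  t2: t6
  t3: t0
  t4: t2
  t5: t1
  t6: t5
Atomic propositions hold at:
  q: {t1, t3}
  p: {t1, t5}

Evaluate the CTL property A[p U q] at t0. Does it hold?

No

A[p U q]: least fixpoint, start Z0 = Sat(q) = {t1, t3}, add states in Sat(p) with every successor in Z. Z1 = {t1, t3, t5}; fixed.
Sat(A[p U q]) = {t1, t3, t5}
t0 ∉ Sat(A[p U q]) = {t1, t3, t5}, so the formula does not hold at t0.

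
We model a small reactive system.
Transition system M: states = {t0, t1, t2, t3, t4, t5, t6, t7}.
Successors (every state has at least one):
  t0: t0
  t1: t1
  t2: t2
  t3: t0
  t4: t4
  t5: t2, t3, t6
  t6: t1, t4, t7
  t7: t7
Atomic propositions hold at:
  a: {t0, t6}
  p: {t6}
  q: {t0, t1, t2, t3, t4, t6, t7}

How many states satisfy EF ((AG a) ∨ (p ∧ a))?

4

AG a: greatest fixpoint, start Z0 = {t0, t6}, keep only states in Sat with every successor in Z. Z1 = {t0}; fixed.
Sat(AG a) = {t0}
Sat(p ∧ a) = {t6}
Sat((AG a) ∨ (p ∧ a)) = {t0, t6}
EF ((AG a) ∨ (p ∧ a)): least fixpoint, start Z0 = {t0, t6}, add states with some successor in Z. Z1 = {t0, t3, t5, t6}; fixed.
Sat(EF ((AG a) ∨ (p ∧ a))) = {t0, t3, t5, t6}
|Sat(EF ((AG a) ∨ (p ∧ a)))| = |{t0, t3, t5, t6}| = 4.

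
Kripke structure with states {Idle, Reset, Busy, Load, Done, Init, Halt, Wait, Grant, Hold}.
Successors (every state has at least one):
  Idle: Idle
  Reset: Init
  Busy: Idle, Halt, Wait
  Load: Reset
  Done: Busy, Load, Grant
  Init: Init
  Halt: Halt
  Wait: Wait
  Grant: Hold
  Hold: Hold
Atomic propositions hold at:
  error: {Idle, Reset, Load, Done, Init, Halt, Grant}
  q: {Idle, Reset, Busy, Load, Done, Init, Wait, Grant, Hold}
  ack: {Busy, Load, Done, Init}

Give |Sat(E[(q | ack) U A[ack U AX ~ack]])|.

8

Sat(q | ack) = {Idle, Reset, Busy, Load, Done, Init, Wait, Grant, Hold}
Sat(~ack) = {Idle, Reset, Halt, Wait, Grant, Hold}
Sat(AX ~ack) = {s : every successor in {Idle, Reset, Halt, Wait, Grant, Hold}} = {Idle, Busy, Load, Halt, Wait, Grant, Hold}
A[ack U AX ~ack]: least fixpoint, start Z0 = Sat(AX ~ack) = {Idle, Busy, Load, Halt, Wait, Grant, Hold}, add states in Sat(ack) with every successor in Z. Z1 = {Idle, Busy, Load, Done, Halt, Wait, Grant, Hold}; fixed.
Sat(A[ack U AX ~ack]) = {Idle, Busy, Load, Done, Halt, Wait, Grant, Hold}
E[(q | ack) U A[ack U AX ~ack]]: least fixpoint, start Z0 = Sat(A[ack U AX ~ack]) = {Idle, Busy, Load, Done, Halt, Wait, Grant, Hold}, add states in Sat(q | ack) with some successor in Z. Already a fixed point.
Sat(E[(q | ack) U A[ack U AX ~ack]]) = {Idle, Busy, Load, Done, Halt, Wait, Grant, Hold}
|Sat(E[(q | ack) U A[ack U AX ~ack]])| = |{Idle, Busy, Load, Done, Halt, Wait, Grant, Hold}| = 8.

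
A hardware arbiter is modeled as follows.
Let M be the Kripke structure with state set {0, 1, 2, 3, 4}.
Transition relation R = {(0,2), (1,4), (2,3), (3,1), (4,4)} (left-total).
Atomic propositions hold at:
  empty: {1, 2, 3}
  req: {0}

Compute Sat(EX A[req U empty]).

{0, 2, 3}

A[req U empty]: least fixpoint, start Z0 = Sat(empty) = {1, 2, 3}, add states in Sat(req) with every successor in Z. Z1 = {0, 1, 2, 3}; fixed.
Sat(A[req U empty]) = {0, 1, 2, 3}
Sat(EX A[req U empty]) = {s : some successor in {0, 1, 2, 3}} = {0, 2, 3}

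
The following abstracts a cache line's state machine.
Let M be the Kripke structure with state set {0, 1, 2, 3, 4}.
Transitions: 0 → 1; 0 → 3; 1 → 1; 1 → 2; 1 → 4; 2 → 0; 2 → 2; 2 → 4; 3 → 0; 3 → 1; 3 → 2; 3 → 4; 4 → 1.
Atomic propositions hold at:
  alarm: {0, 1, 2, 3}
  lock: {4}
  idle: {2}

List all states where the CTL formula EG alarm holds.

{0, 1, 2, 3}

EG alarm: greatest fixpoint, start Z0 = {0, 1, 2, 3}, keep only states in Sat with some successor in Z. Already a fixed point.
Sat(EG alarm) = {0, 1, 2, 3}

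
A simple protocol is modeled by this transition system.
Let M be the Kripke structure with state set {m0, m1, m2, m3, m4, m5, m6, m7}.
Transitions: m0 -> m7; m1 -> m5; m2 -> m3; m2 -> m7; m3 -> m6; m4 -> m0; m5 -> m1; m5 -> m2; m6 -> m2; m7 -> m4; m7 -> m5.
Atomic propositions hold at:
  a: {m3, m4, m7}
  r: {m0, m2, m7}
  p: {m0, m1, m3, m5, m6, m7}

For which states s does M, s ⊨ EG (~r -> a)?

Sat(~r) = {m1, m3, m4, m5, m6}
Sat(~r -> a) = {m0, m2, m3, m4, m7}
EG (~r -> a): greatest fixpoint, start Z0 = {m0, m2, m3, m4, m7}, keep only states in Sat with some successor in Z. Z1 = {m0, m2, m4, m7}; fixed.
Sat(EG (~r -> a)) = {m0, m2, m4, m7}

{m0, m2, m4, m7}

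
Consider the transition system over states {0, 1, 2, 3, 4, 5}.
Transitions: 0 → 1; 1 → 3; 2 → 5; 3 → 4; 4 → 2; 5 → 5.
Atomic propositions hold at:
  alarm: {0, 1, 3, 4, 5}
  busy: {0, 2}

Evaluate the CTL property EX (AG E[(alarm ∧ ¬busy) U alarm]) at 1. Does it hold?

No

Sat(¬busy) = {1, 3, 4, 5}
Sat(alarm ∧ ¬busy) = {1, 3, 4, 5}
E[(alarm ∧ ¬busy) U alarm]: least fixpoint, start Z0 = Sat(alarm) = {0, 1, 3, 4, 5}, add states in Sat(alarm ∧ ¬busy) with some successor in Z. Already a fixed point.
Sat(E[(alarm ∧ ¬busy) U alarm]) = {0, 1, 3, 4, 5}
AG E[(alarm ∧ ¬busy) U alarm]: greatest fixpoint, start Z0 = {0, 1, 3, 4, 5}, keep only states in Sat with every successor in Z. Z1 = {0, 1, 3, 5}; Z2 = {0, 1, 5}; Z3 = {0, 5}; Z4 = {5}; fixed.
Sat(AG E[(alarm ∧ ¬busy) U alarm]) = {5}
Sat(EX (AG E[(alarm ∧ ¬busy) U alarm])) = {s : some successor in {5}} = {2, 5}
1 ∉ Sat(EX (AG E[(alarm ∧ ¬busy) U alarm])) = {2, 5}, so the formula does not hold at 1.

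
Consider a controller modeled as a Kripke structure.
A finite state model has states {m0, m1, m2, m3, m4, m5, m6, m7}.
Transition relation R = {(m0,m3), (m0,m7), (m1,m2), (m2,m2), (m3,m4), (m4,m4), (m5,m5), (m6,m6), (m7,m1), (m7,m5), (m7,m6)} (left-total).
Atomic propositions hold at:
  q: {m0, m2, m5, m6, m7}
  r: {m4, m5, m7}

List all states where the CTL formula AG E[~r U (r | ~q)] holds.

Sat(~r) = {m0, m1, m2, m3, m6}
Sat(~q) = {m1, m3, m4}
Sat(r | ~q) = {m1, m3, m4, m5, m7}
E[~r U (r | ~q)]: least fixpoint, start Z0 = Sat((r | ~q)) = {m1, m3, m4, m5, m7}, add states in Sat(~r) with some successor in Z. Z1 = {m0, m1, m3, m4, m5, m7}; fixed.
Sat(E[~r U (r | ~q)]) = {m0, m1, m3, m4, m5, m7}
AG E[~r U (r | ~q)]: greatest fixpoint, start Z0 = {m0, m1, m3, m4, m5, m7}, keep only states in Sat with every successor in Z. Z1 = {m0, m3, m4, m5}; Z2 = {m3, m4, m5}; fixed.
Sat(AG E[~r U (r | ~q)]) = {m3, m4, m5}

{m3, m4, m5}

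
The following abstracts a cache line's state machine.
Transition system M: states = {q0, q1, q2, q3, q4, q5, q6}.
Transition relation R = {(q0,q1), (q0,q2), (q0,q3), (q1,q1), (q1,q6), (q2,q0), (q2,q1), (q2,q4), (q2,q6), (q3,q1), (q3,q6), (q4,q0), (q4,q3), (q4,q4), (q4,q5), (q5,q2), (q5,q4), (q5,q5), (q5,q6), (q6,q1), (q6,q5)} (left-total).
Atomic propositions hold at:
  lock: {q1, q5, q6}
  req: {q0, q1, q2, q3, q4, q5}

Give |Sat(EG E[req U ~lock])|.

4

Sat(~lock) = {q0, q2, q3, q4}
E[req U ~lock]: least fixpoint, start Z0 = Sat(~lock) = {q0, q2, q3, q4}, add states in Sat(req) with some successor in Z. Z1 = {q0, q2, q3, q4, q5}; fixed.
Sat(E[req U ~lock]) = {q0, q2, q3, q4, q5}
EG E[req U ~lock]: greatest fixpoint, start Z0 = {q0, q2, q3, q4, q5}, keep only states in Sat with some successor in Z. Z1 = {q0, q2, q4, q5}; fixed.
Sat(EG E[req U ~lock]) = {q0, q2, q4, q5}
|Sat(EG E[req U ~lock])| = |{q0, q2, q4, q5}| = 4.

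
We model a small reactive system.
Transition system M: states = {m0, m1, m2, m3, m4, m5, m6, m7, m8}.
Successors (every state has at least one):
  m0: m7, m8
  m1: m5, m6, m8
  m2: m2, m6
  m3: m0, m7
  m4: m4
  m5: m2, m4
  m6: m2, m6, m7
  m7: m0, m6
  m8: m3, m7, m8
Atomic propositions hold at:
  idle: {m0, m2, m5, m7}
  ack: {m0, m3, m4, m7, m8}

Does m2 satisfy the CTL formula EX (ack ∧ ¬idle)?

Sat(¬idle) = {m1, m3, m4, m6, m8}
Sat(ack ∧ ¬idle) = {m3, m4, m8}
Sat(EX (ack ∧ ¬idle)) = {s : some successor in {m3, m4, m8}} = {m0, m1, m4, m5, m8}
m2 ∉ Sat(EX (ack ∧ ¬idle)) = {m0, m1, m4, m5, m8}, so the formula does not hold at m2.

No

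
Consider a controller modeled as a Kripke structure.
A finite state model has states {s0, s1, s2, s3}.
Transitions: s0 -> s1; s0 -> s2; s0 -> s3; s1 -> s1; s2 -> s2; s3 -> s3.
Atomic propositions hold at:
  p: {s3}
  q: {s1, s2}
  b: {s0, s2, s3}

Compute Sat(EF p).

{s0, s3}

EF p: least fixpoint, start Z0 = {s3}, add states with some successor in Z. Z1 = {s0, s3}; fixed.
Sat(EF p) = {s0, s3}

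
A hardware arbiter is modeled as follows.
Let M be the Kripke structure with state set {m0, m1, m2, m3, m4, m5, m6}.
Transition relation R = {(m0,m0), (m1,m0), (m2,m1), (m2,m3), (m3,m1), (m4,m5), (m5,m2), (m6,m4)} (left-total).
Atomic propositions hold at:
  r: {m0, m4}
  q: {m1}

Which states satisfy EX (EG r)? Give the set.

{m0, m1}

EG r: greatest fixpoint, start Z0 = {m0, m4}, keep only states in Sat with some successor in Z. Z1 = {m0}; fixed.
Sat(EG r) = {m0}
Sat(EX (EG r)) = {s : some successor in {m0}} = {m0, m1}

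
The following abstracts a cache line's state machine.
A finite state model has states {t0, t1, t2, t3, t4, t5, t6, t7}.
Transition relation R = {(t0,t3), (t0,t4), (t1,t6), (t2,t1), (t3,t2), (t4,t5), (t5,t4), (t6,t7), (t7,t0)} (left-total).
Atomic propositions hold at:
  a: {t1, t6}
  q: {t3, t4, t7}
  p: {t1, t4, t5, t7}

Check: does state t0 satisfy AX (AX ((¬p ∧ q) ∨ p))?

Sat(¬p) = {t0, t2, t3, t6}
Sat(¬p ∧ q) = {t3}
Sat((¬p ∧ q) ∨ p) = {t1, t3, t4, t5, t7}
Sat(AX ((¬p ∧ q) ∨ p)) = {s : every successor in {t1, t3, t4, t5, t7}} = {t0, t2, t4, t5, t6}
Sat(AX (AX ((¬p ∧ q) ∨ p))) = {s : every successor in {t0, t2, t4, t5, t6}} = {t1, t3, t4, t5, t7}
t0 ∉ Sat(AX (AX ((¬p ∧ q) ∨ p))) = {t1, t3, t4, t5, t7}, so the formula does not hold at t0.

No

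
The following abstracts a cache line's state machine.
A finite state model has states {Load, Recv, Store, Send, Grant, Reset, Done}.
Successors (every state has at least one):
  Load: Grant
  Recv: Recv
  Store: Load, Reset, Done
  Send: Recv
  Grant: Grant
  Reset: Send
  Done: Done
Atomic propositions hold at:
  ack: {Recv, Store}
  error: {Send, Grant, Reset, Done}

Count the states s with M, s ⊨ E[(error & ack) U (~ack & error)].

4

Sat(error & ack) = ∅
Sat(~ack) = {Load, Send, Grant, Reset, Done}
Sat(~ack & error) = {Send, Grant, Reset, Done}
E[(error & ack) U (~ack & error)]: least fixpoint, start Z0 = Sat((~ack & error)) = {Send, Grant, Reset, Done}, add states in Sat(error & ack) with some successor in Z. Already a fixed point.
Sat(E[(error & ack) U (~ack & error)]) = {Send, Grant, Reset, Done}
|Sat(E[(error & ack) U (~ack & error)])| = |{Send, Grant, Reset, Done}| = 4.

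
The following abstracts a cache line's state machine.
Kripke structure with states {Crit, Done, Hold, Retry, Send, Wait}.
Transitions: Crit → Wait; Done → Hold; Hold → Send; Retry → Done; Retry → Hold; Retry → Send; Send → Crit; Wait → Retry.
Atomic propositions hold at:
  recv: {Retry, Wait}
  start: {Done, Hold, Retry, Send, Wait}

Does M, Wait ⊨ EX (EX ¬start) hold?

No

Sat(¬start) = {Crit}
Sat(EX ¬start) = {s : some successor in {Crit}} = {Send}
Sat(EX (EX ¬start)) = {s : some successor in {Send}} = {Hold, Retry}
Wait ∉ Sat(EX (EX ¬start)) = {Hold, Retry}, so the formula does not hold at Wait.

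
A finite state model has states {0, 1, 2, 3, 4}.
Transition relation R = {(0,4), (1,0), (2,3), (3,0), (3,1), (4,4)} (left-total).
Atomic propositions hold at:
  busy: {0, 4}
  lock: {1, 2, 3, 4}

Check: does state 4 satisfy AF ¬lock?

Sat(¬lock) = {0}
AF ¬lock: least fixpoint, start Z0 = {0}, add states with every successor in Z. Z1 = {0, 1}; Z2 = {0, 1, 3}; Z3 = {0, 1, 2, 3}; fixed.
Sat(AF ¬lock) = {0, 1, 2, 3}
4 ∉ Sat(AF ¬lock) = {0, 1, 2, 3}, so the formula does not hold at 4.

No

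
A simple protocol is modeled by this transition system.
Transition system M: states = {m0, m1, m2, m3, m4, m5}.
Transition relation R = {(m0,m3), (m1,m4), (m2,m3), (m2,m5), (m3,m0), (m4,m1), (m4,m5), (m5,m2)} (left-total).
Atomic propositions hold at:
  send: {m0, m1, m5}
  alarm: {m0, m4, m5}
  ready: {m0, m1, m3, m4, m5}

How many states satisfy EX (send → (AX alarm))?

5

Sat(AX alarm) = {s : every successor in {m0, m4, m5}} = {m1, m3}
Sat(send → (AX alarm)) = {m1, m2, m3, m4}
Sat(EX (send → (AX alarm))) = {s : some successor in {m1, m2, m3, m4}} = {m0, m1, m2, m4, m5}
|Sat(EX (send → (AX alarm)))| = |{m0, m1, m2, m4, m5}| = 5.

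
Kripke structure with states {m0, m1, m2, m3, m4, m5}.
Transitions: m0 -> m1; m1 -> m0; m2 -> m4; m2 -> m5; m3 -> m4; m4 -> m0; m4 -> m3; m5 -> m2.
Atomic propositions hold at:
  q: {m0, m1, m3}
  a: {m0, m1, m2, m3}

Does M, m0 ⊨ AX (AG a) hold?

AG a: greatest fixpoint, start Z0 = {m0, m1, m2, m3}, keep only states in Sat with every successor in Z. Z1 = {m0, m1}; fixed.
Sat(AG a) = {m0, m1}
Sat(AX (AG a)) = {s : every successor in {m0, m1}} = {m0, m1}
m0 ∈ Sat(AX (AG a)) = {m0, m1}, so the formula holds at m0.

Yes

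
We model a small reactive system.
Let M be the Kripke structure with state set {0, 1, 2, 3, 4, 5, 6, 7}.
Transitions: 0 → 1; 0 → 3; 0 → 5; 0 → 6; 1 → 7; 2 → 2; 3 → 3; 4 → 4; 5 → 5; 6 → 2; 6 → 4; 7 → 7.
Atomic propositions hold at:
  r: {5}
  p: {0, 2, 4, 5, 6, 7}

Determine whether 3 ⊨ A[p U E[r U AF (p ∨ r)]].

No

Sat(p ∨ r) = {0, 2, 4, 5, 6, 7}
AF (p ∨ r): least fixpoint, start Z0 = {0, 2, 4, 5, 6, 7}, add states with every successor in Z. Z1 = {0, 1, 2, 4, 5, 6, 7}; fixed.
Sat(AF (p ∨ r)) = {0, 1, 2, 4, 5, 6, 7}
E[r U AF (p ∨ r)]: least fixpoint, start Z0 = Sat(AF (p ∨ r)) = {0, 1, 2, 4, 5, 6, 7}, add states in Sat(r) with some successor in Z. Already a fixed point.
Sat(E[r U AF (p ∨ r)]) = {0, 1, 2, 4, 5, 6, 7}
A[p U E[r U AF (p ∨ r)]]: least fixpoint, start Z0 = Sat(E[r U AF (p ∨ r)]) = {0, 1, 2, 4, 5, 6, 7}, add states in Sat(p) with every successor in Z. Already a fixed point.
Sat(A[p U E[r U AF (p ∨ r)]]) = {0, 1, 2, 4, 5, 6, 7}
3 ∉ Sat(A[p U E[r U AF (p ∨ r)]]) = {0, 1, 2, 4, 5, 6, 7}, so the formula does not hold at 3.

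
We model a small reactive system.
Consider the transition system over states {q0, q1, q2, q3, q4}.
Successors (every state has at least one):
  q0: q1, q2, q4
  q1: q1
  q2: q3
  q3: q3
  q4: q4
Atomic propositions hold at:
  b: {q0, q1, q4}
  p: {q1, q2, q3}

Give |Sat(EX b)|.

Sat(EX b) = {s : some successor in {q0, q1, q4}} = {q0, q1, q4}
|Sat(EX b)| = |{q0, q1, q4}| = 3.

3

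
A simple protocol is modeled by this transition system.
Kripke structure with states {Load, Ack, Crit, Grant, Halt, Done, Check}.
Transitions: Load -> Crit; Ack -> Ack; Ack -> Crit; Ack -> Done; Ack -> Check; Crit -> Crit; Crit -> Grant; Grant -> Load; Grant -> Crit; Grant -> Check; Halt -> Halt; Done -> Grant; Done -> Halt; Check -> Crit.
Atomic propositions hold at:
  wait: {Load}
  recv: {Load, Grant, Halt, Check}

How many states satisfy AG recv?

AG recv: greatest fixpoint, start Z0 = {Load, Grant, Halt, Check}, keep only states in Sat with every successor in Z. Z1 = {Halt}; fixed.
Sat(AG recv) = {Halt}
|Sat(AG recv)| = |{Halt}| = 1.

1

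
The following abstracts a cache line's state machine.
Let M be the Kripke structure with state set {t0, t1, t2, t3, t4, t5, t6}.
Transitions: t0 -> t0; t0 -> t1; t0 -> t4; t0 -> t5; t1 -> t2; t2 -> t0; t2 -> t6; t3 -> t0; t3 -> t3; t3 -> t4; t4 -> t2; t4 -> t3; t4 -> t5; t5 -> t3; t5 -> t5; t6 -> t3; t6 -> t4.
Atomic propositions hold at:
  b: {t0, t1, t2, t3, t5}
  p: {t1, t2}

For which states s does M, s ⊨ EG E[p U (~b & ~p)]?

{t1, t2, t4, t6}

Sat(~b) = {t4, t6}
Sat(~p) = {t0, t3, t4, t5, t6}
Sat(~b & ~p) = {t4, t6}
E[p U (~b & ~p)]: least fixpoint, start Z0 = Sat((~b & ~p)) = {t4, t6}, add states in Sat(p) with some successor in Z. Z1 = {t2, t4, t6}; Z2 = {t1, t2, t4, t6}; fixed.
Sat(E[p U (~b & ~p)]) = {t1, t2, t4, t6}
EG E[p U (~b & ~p)]: greatest fixpoint, start Z0 = {t1, t2, t4, t6}, keep only states in Sat with some successor in Z. Already a fixed point.
Sat(EG E[p U (~b & ~p)]) = {t1, t2, t4, t6}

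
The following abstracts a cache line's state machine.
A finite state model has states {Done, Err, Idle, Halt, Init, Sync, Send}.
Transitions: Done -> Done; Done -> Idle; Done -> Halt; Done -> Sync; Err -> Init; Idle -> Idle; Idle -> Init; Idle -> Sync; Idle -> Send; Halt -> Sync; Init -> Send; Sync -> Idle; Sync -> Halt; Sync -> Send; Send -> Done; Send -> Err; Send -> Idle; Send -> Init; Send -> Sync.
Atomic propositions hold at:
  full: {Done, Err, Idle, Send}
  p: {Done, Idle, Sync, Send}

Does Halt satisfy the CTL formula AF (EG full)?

EG full: greatest fixpoint, start Z0 = {Done, Err, Idle, Send}, keep only states in Sat with some successor in Z. Z1 = {Done, Idle, Send}; fixed.
Sat(EG full) = {Done, Idle, Send}
AF (EG full): least fixpoint, start Z0 = {Done, Idle, Send}, add states with every successor in Z. Z1 = {Done, Idle, Init, Send}; Z2 = {Done, Err, Idle, Init, Send}; fixed.
Sat(AF (EG full)) = {Done, Err, Idle, Init, Send}
Halt ∉ Sat(AF (EG full)) = {Done, Err, Idle, Init, Send}, so the formula does not hold at Halt.

No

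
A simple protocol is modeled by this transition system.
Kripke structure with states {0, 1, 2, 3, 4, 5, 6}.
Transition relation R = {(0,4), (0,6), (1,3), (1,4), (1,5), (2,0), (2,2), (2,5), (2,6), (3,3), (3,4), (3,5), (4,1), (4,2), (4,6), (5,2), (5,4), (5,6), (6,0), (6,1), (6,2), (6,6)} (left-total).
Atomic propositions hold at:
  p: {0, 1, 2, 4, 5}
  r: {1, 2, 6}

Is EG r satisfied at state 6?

Yes

EG r: greatest fixpoint, start Z0 = {1, 2, 6}, keep only states in Sat with some successor in Z. Z1 = {2, 6}; fixed.
Sat(EG r) = {2, 6}
6 ∈ Sat(EG r) = {2, 6}, so the formula holds at 6.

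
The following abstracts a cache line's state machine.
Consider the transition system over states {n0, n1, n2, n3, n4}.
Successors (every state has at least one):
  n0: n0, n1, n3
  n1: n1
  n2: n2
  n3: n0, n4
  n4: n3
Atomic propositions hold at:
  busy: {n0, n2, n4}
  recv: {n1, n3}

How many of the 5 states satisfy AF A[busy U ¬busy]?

3

Sat(¬busy) = {n1, n3}
A[busy U ¬busy]: least fixpoint, start Z0 = Sat(¬busy) = {n1, n3}, add states in Sat(busy) with every successor in Z. Z1 = {n1, n3, n4}; fixed.
Sat(A[busy U ¬busy]) = {n1, n3, n4}
AF A[busy U ¬busy]: least fixpoint, start Z0 = {n1, n3, n4}, add states with every successor in Z. Already a fixed point.
Sat(AF A[busy U ¬busy]) = {n1, n3, n4}
|Sat(AF A[busy U ¬busy])| = |{n1, n3, n4}| = 3.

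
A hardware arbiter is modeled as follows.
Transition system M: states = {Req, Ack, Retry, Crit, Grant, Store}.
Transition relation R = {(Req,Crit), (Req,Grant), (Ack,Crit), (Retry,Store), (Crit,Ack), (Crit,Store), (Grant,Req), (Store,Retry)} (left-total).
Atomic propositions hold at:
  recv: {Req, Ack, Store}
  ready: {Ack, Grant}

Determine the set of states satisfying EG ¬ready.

Sat(¬ready) = {Req, Retry, Crit, Store}
EG ¬ready: greatest fixpoint, start Z0 = {Req, Retry, Crit, Store}, keep only states in Sat with some successor in Z. Already a fixed point.
Sat(EG ¬ready) = {Req, Retry, Crit, Store}

{Req, Retry, Crit, Store}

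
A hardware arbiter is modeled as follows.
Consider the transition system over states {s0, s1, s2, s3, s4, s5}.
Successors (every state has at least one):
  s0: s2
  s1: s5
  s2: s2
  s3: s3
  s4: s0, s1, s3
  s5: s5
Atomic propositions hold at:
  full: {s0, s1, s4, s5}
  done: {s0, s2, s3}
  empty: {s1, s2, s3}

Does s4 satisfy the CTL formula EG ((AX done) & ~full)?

No

Sat(AX done) = {s : every successor in {s0, s2, s3}} = {s0, s2, s3}
Sat(~full) = {s2, s3}
Sat((AX done) & ~full) = {s2, s3}
EG ((AX done) & ~full): greatest fixpoint, start Z0 = {s2, s3}, keep only states in Sat with some successor in Z. Already a fixed point.
Sat(EG ((AX done) & ~full)) = {s2, s3}
s4 ∉ Sat(EG ((AX done) & ~full)) = {s2, s3}, so the formula does not hold at s4.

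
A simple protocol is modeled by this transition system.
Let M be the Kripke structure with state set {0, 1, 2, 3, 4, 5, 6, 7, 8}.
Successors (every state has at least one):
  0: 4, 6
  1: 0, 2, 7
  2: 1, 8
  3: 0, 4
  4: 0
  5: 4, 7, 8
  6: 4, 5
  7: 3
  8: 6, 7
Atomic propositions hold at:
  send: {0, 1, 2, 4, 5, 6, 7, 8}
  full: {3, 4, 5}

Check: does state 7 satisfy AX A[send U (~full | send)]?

Sat(~full) = {0, 1, 2, 6, 7, 8}
Sat(~full | send) = {0, 1, 2, 4, 5, 6, 7, 8}
A[send U (~full | send)]: least fixpoint, start Z0 = Sat((~full | send)) = {0, 1, 2, 4, 5, 6, 7, 8}, add states in Sat(send) with every successor in Z. Already a fixed point.
Sat(A[send U (~full | send)]) = {0, 1, 2, 4, 5, 6, 7, 8}
Sat(AX A[send U (~full | send)]) = {s : every successor in {0, 1, 2, 4, 5, 6, 7, 8}} = {0, 1, 2, 3, 4, 5, 6, 8}
7 ∉ Sat(AX A[send U (~full | send)]) = {0, 1, 2, 3, 4, 5, 6, 8}, so the formula does not hold at 7.

No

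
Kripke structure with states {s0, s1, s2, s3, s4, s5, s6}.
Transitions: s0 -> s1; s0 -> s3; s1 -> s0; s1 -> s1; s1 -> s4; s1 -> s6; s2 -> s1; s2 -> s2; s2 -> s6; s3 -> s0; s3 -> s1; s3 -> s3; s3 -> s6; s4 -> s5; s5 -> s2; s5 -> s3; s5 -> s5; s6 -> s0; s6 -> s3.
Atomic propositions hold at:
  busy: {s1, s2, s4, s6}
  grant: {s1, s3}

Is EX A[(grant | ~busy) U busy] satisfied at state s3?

Yes

Sat(~busy) = {s0, s3, s5}
Sat(grant | ~busy) = {s0, s1, s3, s5}
A[(grant | ~busy) U busy]: least fixpoint, start Z0 = Sat(busy) = {s1, s2, s4, s6}, add states in Sat(grant | ~busy) with every successor in Z. Already a fixed point.
Sat(A[(grant | ~busy) U busy]) = {s1, s2, s4, s6}
Sat(EX A[(grant | ~busy) U busy]) = {s : some successor in {s1, s2, s4, s6}} = {s0, s1, s2, s3, s5}
s3 ∈ Sat(EX A[(grant | ~busy) U busy]) = {s0, s1, s2, s3, s5}, so the formula holds at s3.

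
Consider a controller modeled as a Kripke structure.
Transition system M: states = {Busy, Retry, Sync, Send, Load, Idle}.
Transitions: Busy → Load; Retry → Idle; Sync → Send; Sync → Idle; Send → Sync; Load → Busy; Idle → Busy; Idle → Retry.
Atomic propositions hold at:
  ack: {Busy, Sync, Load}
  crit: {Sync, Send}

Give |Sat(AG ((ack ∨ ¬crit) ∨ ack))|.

Sat(¬crit) = {Busy, Retry, Load, Idle}
Sat(ack ∨ ¬crit) = {Busy, Retry, Sync, Load, Idle}
Sat((ack ∨ ¬crit) ∨ ack) = {Busy, Retry, Sync, Load, Idle}
AG ((ack ∨ ¬crit) ∨ ack): greatest fixpoint, start Z0 = {Busy, Retry, Sync, Load, Idle}, keep only states in Sat with every successor in Z. Z1 = {Busy, Retry, Load, Idle}; fixed.
Sat(AG ((ack ∨ ¬crit) ∨ ack)) = {Busy, Retry, Load, Idle}
|Sat(AG ((ack ∨ ¬crit) ∨ ack))| = |{Busy, Retry, Load, Idle}| = 4.

4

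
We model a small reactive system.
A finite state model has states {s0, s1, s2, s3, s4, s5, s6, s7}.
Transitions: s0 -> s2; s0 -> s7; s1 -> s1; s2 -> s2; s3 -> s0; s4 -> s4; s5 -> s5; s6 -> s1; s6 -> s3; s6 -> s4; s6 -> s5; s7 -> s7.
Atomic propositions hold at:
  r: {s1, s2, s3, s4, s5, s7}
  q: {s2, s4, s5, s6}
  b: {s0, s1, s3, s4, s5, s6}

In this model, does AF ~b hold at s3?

Sat(~b) = {s2, s7}
AF ~b: least fixpoint, start Z0 = {s2, s7}, add states with every successor in Z. Z1 = {s0, s2, s7}; Z2 = {s0, s2, s3, s7}; fixed.
Sat(AF ~b) = {s0, s2, s3, s7}
s3 ∈ Sat(AF ~b) = {s0, s2, s3, s7}, so the formula holds at s3.

Yes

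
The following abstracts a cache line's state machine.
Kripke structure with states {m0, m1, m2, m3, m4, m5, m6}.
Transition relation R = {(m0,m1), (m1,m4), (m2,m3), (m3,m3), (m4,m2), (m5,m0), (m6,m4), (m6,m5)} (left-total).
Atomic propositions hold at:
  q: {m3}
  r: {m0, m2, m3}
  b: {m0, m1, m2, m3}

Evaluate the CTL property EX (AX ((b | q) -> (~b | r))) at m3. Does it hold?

Yes

Sat(b | q) = {m0, m1, m2, m3}
Sat(~b) = {m4, m5, m6}
Sat(~b | r) = {m0, m2, m3, m4, m5, m6}
Sat((b | q) -> (~b | r)) = {m0, m2, m3, m4, m5, m6}
Sat(AX ((b | q) -> (~b | r))) = {s : every successor in {m0, m2, m3, m4, m5, m6}} = {m1, m2, m3, m4, m5, m6}
Sat(EX (AX ((b | q) -> (~b | r)))) = {s : some successor in {m1, m2, m3, m4, m5, m6}} = {m0, m1, m2, m3, m4, m6}
m3 ∈ Sat(EX (AX ((b | q) -> (~b | r)))) = {m0, m1, m2, m3, m4, m6}, so the formula holds at m3.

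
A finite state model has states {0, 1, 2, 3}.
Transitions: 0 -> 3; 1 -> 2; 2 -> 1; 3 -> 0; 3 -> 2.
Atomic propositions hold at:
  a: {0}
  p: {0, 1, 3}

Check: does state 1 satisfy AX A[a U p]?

A[a U p]: least fixpoint, start Z0 = Sat(p) = {0, 1, 3}, add states in Sat(a) with every successor in Z. Already a fixed point.
Sat(A[a U p]) = {0, 1, 3}
Sat(AX A[a U p]) = {s : every successor in {0, 1, 3}} = {0, 2}
1 ∉ Sat(AX A[a U p]) = {0, 2}, so the formula does not hold at 1.

No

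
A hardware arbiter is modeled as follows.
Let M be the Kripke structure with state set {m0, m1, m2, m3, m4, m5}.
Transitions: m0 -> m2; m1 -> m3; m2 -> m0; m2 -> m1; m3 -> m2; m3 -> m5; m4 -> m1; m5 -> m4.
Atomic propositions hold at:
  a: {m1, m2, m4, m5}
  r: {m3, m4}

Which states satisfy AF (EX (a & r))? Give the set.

{m5}

Sat(a & r) = {m4}
Sat(EX (a & r)) = {s : some successor in {m4}} = {m5}
AF (EX (a & r)): least fixpoint, start Z0 = {m5}, add states with every successor in Z. Already a fixed point.
Sat(AF (EX (a & r))) = {m5}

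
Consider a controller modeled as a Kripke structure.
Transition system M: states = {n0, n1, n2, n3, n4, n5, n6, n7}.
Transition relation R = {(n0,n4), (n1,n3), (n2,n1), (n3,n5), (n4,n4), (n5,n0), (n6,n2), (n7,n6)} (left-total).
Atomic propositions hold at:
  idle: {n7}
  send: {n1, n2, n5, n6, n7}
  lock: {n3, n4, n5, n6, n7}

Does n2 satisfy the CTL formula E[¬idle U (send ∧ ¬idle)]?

Yes

Sat(¬idle) = {n0, n1, n2, n3, n4, n5, n6}
Sat(send ∧ ¬idle) = {n1, n2, n5, n6}
E[¬idle U (send ∧ ¬idle)]: least fixpoint, start Z0 = Sat((send ∧ ¬idle)) = {n1, n2, n5, n6}, add states in Sat(¬idle) with some successor in Z. Z1 = {n1, n2, n3, n5, n6}; fixed.
Sat(E[¬idle U (send ∧ ¬idle)]) = {n1, n2, n3, n5, n6}
n2 ∈ Sat(E[¬idle U (send ∧ ¬idle)]) = {n1, n2, n3, n5, n6}, so the formula holds at n2.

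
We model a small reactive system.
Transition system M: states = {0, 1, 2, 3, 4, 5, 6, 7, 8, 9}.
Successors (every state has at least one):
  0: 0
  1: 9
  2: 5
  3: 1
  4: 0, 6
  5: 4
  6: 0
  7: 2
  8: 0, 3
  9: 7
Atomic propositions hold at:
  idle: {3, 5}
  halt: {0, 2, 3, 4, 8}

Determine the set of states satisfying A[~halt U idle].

Sat(~halt) = {1, 5, 6, 7, 9}
A[~halt U idle]: least fixpoint, start Z0 = Sat(idle) = {3, 5}, add states in Sat(~halt) with every successor in Z. Already a fixed point.
Sat(A[~halt U idle]) = {3, 5}

{3, 5}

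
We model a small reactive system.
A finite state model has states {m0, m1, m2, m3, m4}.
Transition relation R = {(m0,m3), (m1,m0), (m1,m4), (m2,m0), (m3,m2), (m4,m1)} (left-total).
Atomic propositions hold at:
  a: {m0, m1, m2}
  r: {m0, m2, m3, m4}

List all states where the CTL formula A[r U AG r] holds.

AG r: greatest fixpoint, start Z0 = {m0, m2, m3, m4}, keep only states in Sat with every successor in Z. Z1 = {m0, m2, m3}; fixed.
Sat(AG r) = {m0, m2, m3}
A[r U AG r]: least fixpoint, start Z0 = Sat(AG r) = {m0, m2, m3}, add states in Sat(r) with every successor in Z. Already a fixed point.
Sat(A[r U AG r]) = {m0, m2, m3}

{m0, m2, m3}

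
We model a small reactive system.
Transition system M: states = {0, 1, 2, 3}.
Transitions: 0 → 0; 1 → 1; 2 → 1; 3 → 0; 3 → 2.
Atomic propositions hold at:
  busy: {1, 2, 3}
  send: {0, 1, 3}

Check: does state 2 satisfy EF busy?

EF busy: least fixpoint, start Z0 = {1, 2, 3}, add states with some successor in Z. Already a fixed point.
Sat(EF busy) = {1, 2, 3}
2 ∈ Sat(EF busy) = {1, 2, 3}, so the formula holds at 2.

Yes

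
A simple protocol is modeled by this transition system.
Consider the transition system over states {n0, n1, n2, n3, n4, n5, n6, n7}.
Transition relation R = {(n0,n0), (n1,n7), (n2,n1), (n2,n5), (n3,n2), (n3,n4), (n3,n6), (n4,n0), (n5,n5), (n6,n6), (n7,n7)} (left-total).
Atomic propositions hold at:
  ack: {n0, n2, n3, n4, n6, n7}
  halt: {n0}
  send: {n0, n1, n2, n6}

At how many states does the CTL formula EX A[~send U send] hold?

Sat(~send) = {n3, n4, n5, n7}
A[~send U send]: least fixpoint, start Z0 = Sat(send) = {n0, n1, n2, n6}, add states in Sat(~send) with every successor in Z. Z1 = {n0, n1, n2, n4, n6}; Z2 = {n0, n1, n2, n3, n4, n6}; fixed.
Sat(A[~send U send]) = {n0, n1, n2, n3, n4, n6}
Sat(EX A[~send U send]) = {s : some successor in {n0, n1, n2, n3, n4, n6}} = {n0, n2, n3, n4, n6}
|Sat(EX A[~send U send])| = |{n0, n2, n3, n4, n6}| = 5.

5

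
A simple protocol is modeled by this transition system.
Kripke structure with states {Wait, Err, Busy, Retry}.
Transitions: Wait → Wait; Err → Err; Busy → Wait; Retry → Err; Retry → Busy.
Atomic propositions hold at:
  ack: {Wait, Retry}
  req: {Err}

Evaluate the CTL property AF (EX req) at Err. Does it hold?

Sat(EX req) = {s : some successor in {Err}} = {Err, Retry}
AF (EX req): least fixpoint, start Z0 = {Err, Retry}, add states with every successor in Z. Already a fixed point.
Sat(AF (EX req)) = {Err, Retry}
Err ∈ Sat(AF (EX req)) = {Err, Retry}, so the formula holds at Err.

Yes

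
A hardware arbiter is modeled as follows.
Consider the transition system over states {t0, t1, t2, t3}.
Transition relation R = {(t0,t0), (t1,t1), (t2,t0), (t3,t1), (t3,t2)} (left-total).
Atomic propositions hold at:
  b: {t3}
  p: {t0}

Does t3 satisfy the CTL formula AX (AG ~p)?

Sat(~p) = {t1, t2, t3}
AG ~p: greatest fixpoint, start Z0 = {t1, t2, t3}, keep only states in Sat with every successor in Z. Z1 = {t1, t3}; Z2 = {t1}; fixed.
Sat(AG ~p) = {t1}
Sat(AX (AG ~p)) = {s : every successor in {t1}} = {t1}
t3 ∉ Sat(AX (AG ~p)) = {t1}, so the formula does not hold at t3.

No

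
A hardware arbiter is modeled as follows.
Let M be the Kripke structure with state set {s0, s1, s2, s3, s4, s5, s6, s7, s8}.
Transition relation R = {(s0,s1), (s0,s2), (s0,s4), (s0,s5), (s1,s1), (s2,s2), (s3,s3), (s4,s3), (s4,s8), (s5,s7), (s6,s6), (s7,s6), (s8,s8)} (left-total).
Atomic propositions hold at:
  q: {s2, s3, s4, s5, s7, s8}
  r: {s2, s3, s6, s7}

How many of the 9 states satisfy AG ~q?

Sat(~q) = {s0, s1, s6}
AG ~q: greatest fixpoint, start Z0 = {s0, s1, s6}, keep only states in Sat with every successor in Z. Z1 = {s1, s6}; fixed.
Sat(AG ~q) = {s1, s6}
|Sat(AG ~q)| = |{s1, s6}| = 2.

2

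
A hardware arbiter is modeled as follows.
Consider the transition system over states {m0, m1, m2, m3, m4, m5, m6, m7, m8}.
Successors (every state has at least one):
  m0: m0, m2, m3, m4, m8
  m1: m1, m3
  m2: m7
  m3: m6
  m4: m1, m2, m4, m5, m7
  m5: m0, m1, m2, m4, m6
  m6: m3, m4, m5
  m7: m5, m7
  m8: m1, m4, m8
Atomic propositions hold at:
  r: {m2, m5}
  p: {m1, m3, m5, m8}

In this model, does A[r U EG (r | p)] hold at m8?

Yes

Sat(r | p) = {m1, m2, m3, m5, m8}
EG (r | p): greatest fixpoint, start Z0 = {m1, m2, m3, m5, m8}, keep only states in Sat with some successor in Z. Z1 = {m1, m5, m8}; fixed.
Sat(EG (r | p)) = {m1, m5, m8}
A[r U EG (r | p)]: least fixpoint, start Z0 = Sat(EG (r | p)) = {m1, m5, m8}, add states in Sat(r) with every successor in Z. Already a fixed point.
Sat(A[r U EG (r | p)]) = {m1, m5, m8}
m8 ∈ Sat(A[r U EG (r | p)]) = {m1, m5, m8}, so the formula holds at m8.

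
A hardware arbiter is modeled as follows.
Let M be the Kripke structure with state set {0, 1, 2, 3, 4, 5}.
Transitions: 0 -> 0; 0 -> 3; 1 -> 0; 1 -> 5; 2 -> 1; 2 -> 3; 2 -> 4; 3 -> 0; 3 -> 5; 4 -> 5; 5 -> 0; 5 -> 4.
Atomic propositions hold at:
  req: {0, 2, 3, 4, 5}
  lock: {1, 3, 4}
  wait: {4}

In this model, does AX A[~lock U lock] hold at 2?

Sat(~lock) = {0, 2, 5}
A[~lock U lock]: least fixpoint, start Z0 = Sat(lock) = {1, 3, 4}, add states in Sat(~lock) with every successor in Z. Z1 = {1, 2, 3, 4}; fixed.
Sat(A[~lock U lock]) = {1, 2, 3, 4}
Sat(AX A[~lock U lock]) = {s : every successor in {1, 2, 3, 4}} = {2}
2 ∈ Sat(AX A[~lock U lock]) = {2}, so the formula holds at 2.

Yes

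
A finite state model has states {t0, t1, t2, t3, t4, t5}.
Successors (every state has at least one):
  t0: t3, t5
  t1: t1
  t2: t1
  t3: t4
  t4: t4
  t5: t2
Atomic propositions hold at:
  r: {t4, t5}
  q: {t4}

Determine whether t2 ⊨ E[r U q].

E[r U q]: least fixpoint, start Z0 = Sat(q) = {t4}, add states in Sat(r) with some successor in Z. Already a fixed point.
Sat(E[r U q]) = {t4}
t2 ∉ Sat(E[r U q]) = {t4}, so the formula does not hold at t2.

No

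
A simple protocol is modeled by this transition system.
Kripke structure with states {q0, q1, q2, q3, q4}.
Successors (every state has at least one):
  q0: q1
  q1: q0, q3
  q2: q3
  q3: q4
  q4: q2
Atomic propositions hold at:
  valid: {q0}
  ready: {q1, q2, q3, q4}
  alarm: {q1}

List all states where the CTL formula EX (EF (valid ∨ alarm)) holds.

Sat(valid ∨ alarm) = {q0, q1}
EF (valid ∨ alarm): least fixpoint, start Z0 = {q0, q1}, add states with some successor in Z. Already a fixed point.
Sat(EF (valid ∨ alarm)) = {q0, q1}
Sat(EX (EF (valid ∨ alarm))) = {s : some successor in {q0, q1}} = {q0, q1}

{q0, q1}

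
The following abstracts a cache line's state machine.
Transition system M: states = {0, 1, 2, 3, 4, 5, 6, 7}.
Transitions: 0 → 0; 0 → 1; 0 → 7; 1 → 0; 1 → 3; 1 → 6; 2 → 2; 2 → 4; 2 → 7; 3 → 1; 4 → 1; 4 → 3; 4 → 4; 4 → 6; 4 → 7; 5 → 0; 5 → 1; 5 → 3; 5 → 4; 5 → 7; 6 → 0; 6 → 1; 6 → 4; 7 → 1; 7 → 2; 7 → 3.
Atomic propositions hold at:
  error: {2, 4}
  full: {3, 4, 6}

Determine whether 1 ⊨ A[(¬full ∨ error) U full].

No

Sat(¬full) = {0, 1, 2, 5, 7}
Sat(¬full ∨ error) = {0, 1, 2, 4, 5, 7}
A[(¬full ∨ error) U full]: least fixpoint, start Z0 = Sat(full) = {3, 4, 6}, add states in Sat(¬full ∨ error) with every successor in Z. Already a fixed point.
Sat(A[(¬full ∨ error) U full]) = {3, 4, 6}
1 ∉ Sat(A[(¬full ∨ error) U full]) = {3, 4, 6}, so the formula does not hold at 1.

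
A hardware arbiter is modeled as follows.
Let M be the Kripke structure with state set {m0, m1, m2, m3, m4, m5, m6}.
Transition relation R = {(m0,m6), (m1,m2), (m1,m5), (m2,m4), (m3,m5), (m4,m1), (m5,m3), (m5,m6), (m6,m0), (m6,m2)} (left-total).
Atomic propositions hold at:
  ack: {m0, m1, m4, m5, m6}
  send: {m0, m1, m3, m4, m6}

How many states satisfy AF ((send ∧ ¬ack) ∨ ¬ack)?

2

Sat(¬ack) = {m2, m3}
Sat(send ∧ ¬ack) = {m3}
Sat((send ∧ ¬ack) ∨ ¬ack) = {m2, m3}
AF ((send ∧ ¬ack) ∨ ¬ack): least fixpoint, start Z0 = {m2, m3}, add states with every successor in Z. Already a fixed point.
Sat(AF ((send ∧ ¬ack) ∨ ¬ack)) = {m2, m3}
|Sat(AF ((send ∧ ¬ack) ∨ ¬ack))| = |{m2, m3}| = 2.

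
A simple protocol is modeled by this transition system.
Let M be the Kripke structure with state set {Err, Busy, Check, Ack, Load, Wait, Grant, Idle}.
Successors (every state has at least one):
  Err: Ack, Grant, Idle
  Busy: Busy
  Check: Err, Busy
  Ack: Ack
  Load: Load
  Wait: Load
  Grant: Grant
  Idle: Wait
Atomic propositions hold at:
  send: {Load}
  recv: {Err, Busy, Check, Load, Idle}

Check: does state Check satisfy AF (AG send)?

No

AG send: greatest fixpoint, start Z0 = {Load}, keep only states in Sat with every successor in Z. Already a fixed point.
Sat(AG send) = {Load}
AF (AG send): least fixpoint, start Z0 = {Load}, add states with every successor in Z. Z1 = {Load, Wait}; Z2 = {Load, Wait, Idle}; fixed.
Sat(AF (AG send)) = {Load, Wait, Idle}
Check ∉ Sat(AF (AG send)) = {Load, Wait, Idle}, so the formula does not hold at Check.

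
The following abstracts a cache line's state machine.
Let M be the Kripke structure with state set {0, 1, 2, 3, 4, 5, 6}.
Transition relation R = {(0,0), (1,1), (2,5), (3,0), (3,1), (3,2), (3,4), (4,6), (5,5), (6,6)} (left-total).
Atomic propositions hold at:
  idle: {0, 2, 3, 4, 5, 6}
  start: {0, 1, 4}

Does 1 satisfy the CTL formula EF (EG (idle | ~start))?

No

Sat(~start) = {2, 3, 5, 6}
Sat(idle | ~start) = {0, 2, 3, 4, 5, 6}
EG (idle | ~start): greatest fixpoint, start Z0 = {0, 2, 3, 4, 5, 6}, keep only states in Sat with some successor in Z. Already a fixed point.
Sat(EG (idle | ~start)) = {0, 2, 3, 4, 5, 6}
EF (EG (idle | ~start)): least fixpoint, start Z0 = {0, 2, 3, 4, 5, 6}, add states with some successor in Z. Already a fixed point.
Sat(EF (EG (idle | ~start))) = {0, 2, 3, 4, 5, 6}
1 ∉ Sat(EF (EG (idle | ~start))) = {0, 2, 3, 4, 5, 6}, so the formula does not hold at 1.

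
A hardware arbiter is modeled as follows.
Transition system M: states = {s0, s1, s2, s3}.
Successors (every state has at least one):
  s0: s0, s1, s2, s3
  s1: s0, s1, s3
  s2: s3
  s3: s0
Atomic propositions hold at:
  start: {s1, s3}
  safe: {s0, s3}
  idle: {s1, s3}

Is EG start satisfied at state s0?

EG start: greatest fixpoint, start Z0 = {s1, s3}, keep only states in Sat with some successor in Z. Z1 = {s1}; fixed.
Sat(EG start) = {s1}
s0 ∉ Sat(EG start) = {s1}, so the formula does not hold at s0.

No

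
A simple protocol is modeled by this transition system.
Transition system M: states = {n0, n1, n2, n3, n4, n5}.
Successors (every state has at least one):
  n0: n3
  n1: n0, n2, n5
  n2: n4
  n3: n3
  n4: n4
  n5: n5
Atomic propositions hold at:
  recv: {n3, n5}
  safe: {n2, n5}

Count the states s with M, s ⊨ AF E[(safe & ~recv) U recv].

3

Sat(~recv) = {n0, n1, n2, n4}
Sat(safe & ~recv) = {n2}
E[(safe & ~recv) U recv]: least fixpoint, start Z0 = Sat(recv) = {n3, n5}, add states in Sat(safe & ~recv) with some successor in Z. Already a fixed point.
Sat(E[(safe & ~recv) U recv]) = {n3, n5}
AF E[(safe & ~recv) U recv]: least fixpoint, start Z0 = {n3, n5}, add states with every successor in Z. Z1 = {n0, n3, n5}; fixed.
Sat(AF E[(safe & ~recv) U recv]) = {n0, n3, n5}
|Sat(AF E[(safe & ~recv) U recv])| = |{n0, n3, n5}| = 3.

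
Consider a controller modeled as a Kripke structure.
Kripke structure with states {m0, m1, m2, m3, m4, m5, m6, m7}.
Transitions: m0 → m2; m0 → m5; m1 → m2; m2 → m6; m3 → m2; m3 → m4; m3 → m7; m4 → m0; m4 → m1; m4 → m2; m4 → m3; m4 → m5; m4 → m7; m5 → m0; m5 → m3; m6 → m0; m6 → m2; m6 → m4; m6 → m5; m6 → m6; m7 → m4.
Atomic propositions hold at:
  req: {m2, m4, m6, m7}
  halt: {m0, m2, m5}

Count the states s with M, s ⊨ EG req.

EG req: greatest fixpoint, start Z0 = {m2, m4, m6, m7}, keep only states in Sat with some successor in Z. Already a fixed point.
Sat(EG req) = {m2, m4, m6, m7}
|Sat(EG req)| = |{m2, m4, m6, m7}| = 4.

4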